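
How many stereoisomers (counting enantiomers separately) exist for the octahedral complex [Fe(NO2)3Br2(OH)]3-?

In an octahedral complex each vertex has one trans partner and four cis neighbours.
Systematic placement gives 3 geometric isomers: NO2 mer, Br trans; NO2 fac, Br cis; NO2 mer, Br cis.
Each arrangement has an internal mirror plane or centre of symmetry, so none is chiral.

3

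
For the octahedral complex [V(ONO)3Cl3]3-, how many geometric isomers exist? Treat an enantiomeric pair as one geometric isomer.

2

The six octahedral sites form three mutually perpendicular trans pairs.
Working through the distinct placements yields 2 geometric isomers: ONO mer; ONO fac.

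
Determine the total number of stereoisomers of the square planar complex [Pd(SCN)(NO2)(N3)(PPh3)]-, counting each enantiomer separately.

There are 3 geometric isomers: (N3/PPh3 trans, NO2/SCN trans); (N3/SCN trans, NO2/PPh3 trans); (N3/NO2 trans, PPh3/SCN trans).
Each arrangement has an internal mirror plane or centre of symmetry, so none is chiral.

3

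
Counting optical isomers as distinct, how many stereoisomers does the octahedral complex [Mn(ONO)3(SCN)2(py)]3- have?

There are 3 geometric isomers: ONO mer, SCN cis; ONO mer, SCN trans; ONO fac, SCN cis.
Each arrangement has an internal mirror plane or centre of symmetry, so none is chiral.

3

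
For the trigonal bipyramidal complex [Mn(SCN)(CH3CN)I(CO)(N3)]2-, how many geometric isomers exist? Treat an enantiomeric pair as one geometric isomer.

In a trigonal bipyramid the two axial positions differ from the three equatorial ones.
Systematic enumeration (placing each ligand type in turn and discarding arrangements equivalent by rotation or reflection) gives 10 geometric isomers.

10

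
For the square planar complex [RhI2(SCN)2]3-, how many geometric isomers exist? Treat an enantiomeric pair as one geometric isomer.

2

A square has two trans pairs of vertices; adjacent vertices are cis.
There are 2 geometric isomers: I cis; I trans.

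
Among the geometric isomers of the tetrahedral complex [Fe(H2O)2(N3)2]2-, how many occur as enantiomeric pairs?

0

All four vertices of a tetrahedron are equivalent and mutually adjacent, so cis/trans isomerism cannot arise.
Only one geometric arrangement is possible.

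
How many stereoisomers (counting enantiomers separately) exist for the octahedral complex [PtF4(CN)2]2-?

2

In an octahedral complex each vertex has one trans partner and four cis neighbours.
There are 2 geometric isomers: CN trans; CN cis.
Each arrangement has an internal mirror plane or centre of symmetry, so none is chiral.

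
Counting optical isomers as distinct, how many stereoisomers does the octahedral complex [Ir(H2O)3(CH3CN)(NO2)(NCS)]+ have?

5

The six octahedral sites form three mutually perpendicular trans pairs.
Working through the distinct placements yields 4 geometric isomers: H2O mer (3 arrangements); H2O fac (chiral).
One of these lacks any improper symmetry element and so occurs as an enantiomeric pair, giving 4 + 1 = 5 stereoisomers in total.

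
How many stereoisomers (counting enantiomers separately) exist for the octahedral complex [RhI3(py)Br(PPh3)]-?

The six octahedral sites form three mutually perpendicular trans pairs.
There are 4 geometric isomers: I mer (3 arrangements); I fac (chiral).
One of these lacks any improper symmetry element and so occurs as an enantiomeric pair, giving 4 + 1 = 5 stereoisomers in total.

5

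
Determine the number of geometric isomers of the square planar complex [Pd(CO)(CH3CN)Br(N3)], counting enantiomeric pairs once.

In a square planar complex each vertex has one trans partner and two cis neighbours.
Working through the distinct placements yields 3 geometric isomers: (Br/CO trans, CH3CN/N3 trans); (Br/N3 trans, CH3CN/CO trans); (Br/CH3CN trans, CO/N3 trans).

3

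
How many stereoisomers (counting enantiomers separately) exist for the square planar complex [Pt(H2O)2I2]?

2

In a square planar complex each vertex has one trans partner and two cis neighbours.
There are 2 geometric isomers: H2O cis; H2O trans.
Each arrangement has an internal mirror plane or centre of symmetry, so none is chiral.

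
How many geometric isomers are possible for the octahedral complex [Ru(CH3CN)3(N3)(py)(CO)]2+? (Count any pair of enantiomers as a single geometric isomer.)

4

Systematic placement gives 4 geometric isomers: CH3CN mer (3 arrangements); CH3CN fac (chiral).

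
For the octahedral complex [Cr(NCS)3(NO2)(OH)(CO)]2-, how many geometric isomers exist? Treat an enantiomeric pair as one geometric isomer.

The six octahedral sites form three mutually perpendicular trans pairs.
There are 4 geometric isomers: NCS mer (3 arrangements); NCS fac (chiral).

4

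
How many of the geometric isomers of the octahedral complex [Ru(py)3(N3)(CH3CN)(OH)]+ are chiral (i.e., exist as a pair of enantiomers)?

In an octahedral complex each vertex has one trans partner and four cis neighbours.
Systematic placement gives 4 geometric isomers: py mer (3 arrangements); py fac (chiral).
One of these lacks any improper symmetry element and so occurs as an enantiomeric pair, giving 4 + 1 = 5 stereoisomers in total.

1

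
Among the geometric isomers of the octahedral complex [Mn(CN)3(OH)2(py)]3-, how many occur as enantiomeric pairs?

0

Systematic placement gives 3 geometric isomers: CN mer, OH cis; CN mer, OH trans; CN fac, OH cis.
Each arrangement has an internal mirror plane or centre of symmetry, so none is chiral.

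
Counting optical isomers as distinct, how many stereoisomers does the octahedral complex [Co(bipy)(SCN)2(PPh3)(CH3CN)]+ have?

6

An octahedron has six vertices in three trans pairs; every non-trans pair is cis.
Each bipy is bidentate and must span two cis positions.
Working through the distinct placements yields 4 geometric isomers: SCN cis (3 arrangements, 2 chiral); SCN trans.
Of these, 2 lack any improper symmetry element and so occur as enantiomeric pairs, giving 4 + 2 = 6 stereoisomers in total.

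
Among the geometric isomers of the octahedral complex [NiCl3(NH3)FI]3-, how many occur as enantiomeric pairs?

1

Systematic placement gives 4 geometric isomers: Cl mer (3 arrangements); Cl fac (chiral).
One of these lacks any improper symmetry element and so occurs as an enantiomeric pair, giving 4 + 1 = 5 stereoisomers in total.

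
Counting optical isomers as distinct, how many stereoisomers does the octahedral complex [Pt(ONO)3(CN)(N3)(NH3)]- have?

An octahedron has six vertices in three trans pairs; every non-trans pair is cis.
There are 4 geometric isomers: ONO mer (3 arrangements); ONO fac (chiral).
One of these lacks any improper symmetry element and so occurs as an enantiomeric pair, giving 4 + 1 = 5 stereoisomers in total.

5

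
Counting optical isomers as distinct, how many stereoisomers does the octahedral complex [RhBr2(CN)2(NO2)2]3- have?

In an octahedral complex each vertex has one trans partner and four cis neighbours.
Working through the distinct placements yields 5 geometric isomers: Br trans, CN trans, NO2 trans; Br trans, CN cis, NO2 cis; Br cis, CN cis, NO2 trans; Br cis, CN cis, NO2 cis (chiral); Br cis, CN trans, NO2 cis.
One of these lacks any improper symmetry element and so occurs as an enantiomeric pair, giving 5 + 1 = 6 stereoisomers in total.

6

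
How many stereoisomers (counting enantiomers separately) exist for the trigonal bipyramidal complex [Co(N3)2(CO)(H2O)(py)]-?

10

A trigonal bipyramid has two axial and three equatorial sites, which are chemically inequivalent.
Systematic enumeration (placing each ligand type in turn and discarding arrangements equivalent by rotation or reflection) gives 7 geometric isomers.
Of these, 3 lack any improper symmetry element and so occur as enantiomeric pairs, giving 7 + 3 = 10 stereoisomers in total.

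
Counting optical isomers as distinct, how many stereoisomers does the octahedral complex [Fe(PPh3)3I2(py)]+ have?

In an octahedral complex each vertex has one trans partner and four cis neighbours.
Systematic placement gives 3 geometric isomers: PPh3 mer, I trans; PPh3 fac, I cis; PPh3 mer, I cis.
Each arrangement has an internal mirror plane or centre of symmetry, so none is chiral.

3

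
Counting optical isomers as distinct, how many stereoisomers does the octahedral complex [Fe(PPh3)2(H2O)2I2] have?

Systematic placement gives 5 geometric isomers: PPh3 trans, H2O trans, I trans; PPh3 cis, H2O trans, I cis; PPh3 trans, H2O cis, I cis; PPh3 cis, H2O cis, I cis (chiral); PPh3 cis, H2O cis, I trans.
One of these lacks any improper symmetry element and so occurs as an enantiomeric pair, giving 5 + 1 = 6 stereoisomers in total.

6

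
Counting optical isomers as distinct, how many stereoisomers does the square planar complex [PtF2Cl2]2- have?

A square has two trans pairs of vertices; adjacent vertices are cis.
The distinct arrangements are (2 in all): F cis; F trans.
Each arrangement has an internal mirror plane or centre of symmetry, so none is chiral.

2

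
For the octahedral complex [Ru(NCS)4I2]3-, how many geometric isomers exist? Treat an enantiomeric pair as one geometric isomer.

Working through the distinct placements yields 2 geometric isomers: I trans; I cis.

2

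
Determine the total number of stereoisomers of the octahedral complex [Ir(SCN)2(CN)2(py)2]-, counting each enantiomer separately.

An octahedron has six vertices in three trans pairs; every non-trans pair is cis.
Systematic placement gives 5 geometric isomers: SCN trans, CN trans, py trans; SCN cis, CN trans, py cis; SCN cis, CN cis, py trans; SCN cis, CN cis, py cis (chiral); SCN trans, CN cis, py cis.
One of these lacks any improper symmetry element and so occurs as an enantiomeric pair, giving 5 + 1 = 6 stereoisomers in total.

6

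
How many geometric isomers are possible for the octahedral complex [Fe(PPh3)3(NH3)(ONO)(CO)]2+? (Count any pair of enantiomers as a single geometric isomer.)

In an octahedral complex each vertex has one trans partner and four cis neighbours.
Working through the distinct placements yields 4 geometric isomers: PPh3 mer (3 arrangements); PPh3 fac (chiral).

4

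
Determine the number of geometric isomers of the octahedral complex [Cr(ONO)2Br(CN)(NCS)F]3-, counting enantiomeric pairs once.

9

Placing the ligands in turn and identifying arrangements related by rotation or reflection leaves 9 distinct geometric isomers.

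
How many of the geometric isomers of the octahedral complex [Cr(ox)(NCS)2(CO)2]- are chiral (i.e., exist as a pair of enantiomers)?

1

Each ox is bidentate and must span two cis positions.
There are 3 geometric isomers: NCS cis, CO trans; NCS cis, CO cis (chiral); NCS trans, CO cis.
One of these lacks any improper symmetry element and so occurs as an enantiomeric pair, giving 3 + 1 = 4 stereoisomers in total.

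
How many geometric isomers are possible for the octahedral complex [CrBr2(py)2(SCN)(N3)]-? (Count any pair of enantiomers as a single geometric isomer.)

In an octahedral complex each vertex has one trans partner and four cis neighbours.
There are 6 geometric isomers: Br trans, py trans; Br trans, py cis; Br cis, py trans; Br cis, py cis (3 arrangements, 2 chiral).

6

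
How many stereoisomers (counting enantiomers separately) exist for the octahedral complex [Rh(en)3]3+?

The six octahedral sites form three mutually perpendicular trans pairs.
Each en is bidentate and must span two cis positions.
Only one geometric arrangement is possible; it has no improper symmetry element, so it exists as a pair of enantiomers (2 stereoisomers).

2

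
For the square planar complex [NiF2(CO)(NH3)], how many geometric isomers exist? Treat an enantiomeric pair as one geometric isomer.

2

A square has two trans pairs of vertices; adjacent vertices are cis.
The distinct arrangements are (2 in all): F cis; F trans.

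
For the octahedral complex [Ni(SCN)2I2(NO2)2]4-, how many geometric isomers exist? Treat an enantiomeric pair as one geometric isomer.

5

An octahedron has six vertices in three trans pairs; every non-trans pair is cis.
Systematic placement gives 5 geometric isomers: SCN trans, I trans, NO2 trans; SCN cis, I trans, NO2 cis; SCN trans, I cis, NO2 cis; SCN cis, I cis, NO2 cis (chiral); SCN cis, I cis, NO2 trans.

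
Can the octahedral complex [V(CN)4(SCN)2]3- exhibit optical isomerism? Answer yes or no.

no

An octahedron has six vertices in three trans pairs; every non-trans pair is cis.
Working through the distinct placements yields 2 geometric isomers: SCN trans; SCN cis.
Each arrangement has an internal mirror plane or centre of symmetry, so none is chiral.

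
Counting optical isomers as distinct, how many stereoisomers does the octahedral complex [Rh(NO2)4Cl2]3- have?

2

In an octahedral complex each vertex has one trans partner and four cis neighbours.
Working through the distinct placements yields 2 geometric isomers: Cl trans; Cl cis.
Each arrangement has an internal mirror plane or centre of symmetry, so none is chiral.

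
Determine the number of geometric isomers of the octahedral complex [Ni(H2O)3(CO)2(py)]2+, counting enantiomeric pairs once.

3

There are 3 geometric isomers: H2O mer, CO trans; H2O fac, CO cis; H2O mer, CO cis.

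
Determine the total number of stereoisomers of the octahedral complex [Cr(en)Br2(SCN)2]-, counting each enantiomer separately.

The six octahedral sites form three mutually perpendicular trans pairs.
Each en is bidentate and must span two cis positions.
Working through the distinct placements yields 3 geometric isomers: Br trans, SCN cis; Br cis, SCN cis (chiral); Br cis, SCN trans.
One of these lacks any improper symmetry element and so occurs as an enantiomeric pair, giving 3 + 1 = 4 stereoisomers in total.

4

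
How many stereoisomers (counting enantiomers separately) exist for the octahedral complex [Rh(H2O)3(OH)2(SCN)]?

An octahedron has six vertices in three trans pairs; every non-trans pair is cis.
Working through the distinct placements yields 3 geometric isomers: H2O mer, OH cis; H2O mer, OH trans; H2O fac, OH cis.
Each arrangement has an internal mirror plane or centre of symmetry, so none is chiral.

3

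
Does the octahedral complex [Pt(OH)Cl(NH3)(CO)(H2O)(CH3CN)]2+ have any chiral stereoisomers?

The six octahedral sites form three mutually perpendicular trans pairs.
Exhaustive case analysis gives 15 geometric isomers.
Of these, 15 lack any improper symmetry element and so occur as enantiomeric pairs, giving 15 + 15 = 30 stereoisomers in total.

yes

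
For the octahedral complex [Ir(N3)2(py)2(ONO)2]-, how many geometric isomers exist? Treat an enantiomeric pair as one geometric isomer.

The six octahedral sites form three mutually perpendicular trans pairs.
Systematic placement gives 5 geometric isomers: N3 trans, py trans, ONO trans; N3 trans, py cis, ONO cis; N3 cis, py trans, ONO cis; N3 cis, py cis, ONO cis (chiral); N3 cis, py cis, ONO trans.

5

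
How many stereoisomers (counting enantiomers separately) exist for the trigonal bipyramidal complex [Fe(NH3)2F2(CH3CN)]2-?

Systematic enumeration (placing each ligand type in turn and discarding arrangements equivalent by rotation or reflection) gives 5 geometric isomers.
One of these lacks any improper symmetry element and so occurs as an enantiomeric pair, giving 5 + 1 = 6 stereoisomers in total.

6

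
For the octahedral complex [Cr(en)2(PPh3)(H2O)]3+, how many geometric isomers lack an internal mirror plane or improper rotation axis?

The six octahedral sites form three mutually perpendicular trans pairs.
Each en is bidentate and must span two cis positions.
There are 2 geometric isomers: PPh3 and H2O mutually trans; PPh3 and H2O mutually cis (chiral).
One of these lacks any improper symmetry element and so occurs as an enantiomeric pair, giving 2 + 1 = 3 stereoisomers in total.

1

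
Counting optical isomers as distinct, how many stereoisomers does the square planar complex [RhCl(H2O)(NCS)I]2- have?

3

In a square planar complex each vertex has one trans partner and two cis neighbours.
Systematic placement gives 3 geometric isomers: (Cl/I trans, H2O/NCS trans); (Cl/NCS trans, H2O/I trans); (Cl/H2O trans, I/NCS trans).
Each arrangement has an internal mirror plane or centre of symmetry, so none is chiral.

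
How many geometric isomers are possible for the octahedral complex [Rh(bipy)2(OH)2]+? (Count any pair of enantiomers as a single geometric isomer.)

Each bipy is bidentate and must span two cis positions.
There are 2 geometric isomers: OH trans; OH cis (chiral).

2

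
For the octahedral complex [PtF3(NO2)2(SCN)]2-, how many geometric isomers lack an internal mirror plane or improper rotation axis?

The six octahedral sites form three mutually perpendicular trans pairs.
The distinct arrangements are (3 in all): F mer, NO2 cis; F mer, NO2 trans; F fac, NO2 cis.
Each arrangement has an internal mirror plane or centre of symmetry, so none is chiral.

0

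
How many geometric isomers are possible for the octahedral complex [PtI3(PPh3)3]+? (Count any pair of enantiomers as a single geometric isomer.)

2

In an octahedral complex each vertex has one trans partner and four cis neighbours.
Working through the distinct placements yields 2 geometric isomers: I mer; I fac.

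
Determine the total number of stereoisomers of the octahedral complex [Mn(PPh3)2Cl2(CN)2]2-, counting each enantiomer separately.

In an octahedral complex each vertex has one trans partner and four cis neighbours.
The distinct arrangements are (5 in all): PPh3 trans, Cl trans, CN trans; PPh3 cis, Cl cis, CN trans; PPh3 trans, Cl cis, CN cis; PPh3 cis, Cl cis, CN cis (chiral); PPh3 cis, Cl trans, CN cis.
One of these lacks any improper symmetry element and so occurs as an enantiomeric pair, giving 5 + 1 = 6 stereoisomers in total.

6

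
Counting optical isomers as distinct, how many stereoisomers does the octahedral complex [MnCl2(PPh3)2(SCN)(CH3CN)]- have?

The six octahedral sites form three mutually perpendicular trans pairs.
The distinct arrangements are (6 in all): Cl cis, PPh3 cis (3 arrangements, 2 chiral); Cl cis, PPh3 trans; Cl trans, PPh3 cis; Cl trans, PPh3 trans.
Of these, 2 lack any improper symmetry element and so occur as enantiomeric pairs, giving 6 + 2 = 8 stereoisomers in total.

8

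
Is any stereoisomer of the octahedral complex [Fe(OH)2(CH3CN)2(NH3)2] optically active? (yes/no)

yes

The six octahedral sites form three mutually perpendicular trans pairs.
There are 5 geometric isomers: OH trans, CH3CN trans, NH3 trans; OH cis, CH3CN trans, NH3 cis; OH trans, CH3CN cis, NH3 cis; OH cis, CH3CN cis, NH3 cis (chiral); OH cis, CH3CN cis, NH3 trans.
One of these lacks any improper symmetry element and so occurs as an enantiomeric pair, giving 5 + 1 = 6 stereoisomers in total.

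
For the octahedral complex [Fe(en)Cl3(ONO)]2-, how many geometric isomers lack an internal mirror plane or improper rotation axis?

In an octahedral complex each vertex has one trans partner and four cis neighbours.
Each en is bidentate and must span two cis positions.
There are 2 geometric isomers: Cl mer; Cl fac.
Each arrangement has an internal mirror plane or centre of symmetry, so none is chiral.

0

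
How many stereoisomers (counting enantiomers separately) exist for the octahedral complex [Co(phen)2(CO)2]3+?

3

The six octahedral sites form three mutually perpendicular trans pairs.
Each phen is bidentate and must span two cis positions.
There are 2 geometric isomers: CO trans; CO cis (chiral).
One of these lacks any improper symmetry element and so occurs as an enantiomeric pair, giving 2 + 1 = 3 stereoisomers in total.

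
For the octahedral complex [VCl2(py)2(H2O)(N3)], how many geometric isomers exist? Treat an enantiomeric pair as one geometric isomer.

The six octahedral sites form three mutually perpendicular trans pairs.
The distinct arrangements are (6 in all): Cl trans, py trans; Cl trans, py cis; Cl cis, py trans; Cl cis, py cis (3 arrangements, 2 chiral).

6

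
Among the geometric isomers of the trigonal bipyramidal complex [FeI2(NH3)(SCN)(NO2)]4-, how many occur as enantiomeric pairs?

3

A trigonal bipyramid has two axial and three equatorial sites, which are chemically inequivalent.
Exhaustive case analysis gives 7 geometric isomers.
Of these, 3 lack any improper symmetry element and so occur as enantiomeric pairs, giving 7 + 3 = 10 stereoisomers in total.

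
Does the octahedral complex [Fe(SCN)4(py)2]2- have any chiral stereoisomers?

no

In an octahedral complex each vertex has one trans partner and four cis neighbours.
Systematic placement gives 2 geometric isomers: py trans; py cis.
Each arrangement has an internal mirror plane or centre of symmetry, so none is chiral.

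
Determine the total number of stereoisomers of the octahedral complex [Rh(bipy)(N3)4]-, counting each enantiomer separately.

Each bipy is bidentate and must span two cis positions.
Only one geometric arrangement is possible.

1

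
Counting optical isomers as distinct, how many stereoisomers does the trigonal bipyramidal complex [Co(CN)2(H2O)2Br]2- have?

Placing the ligands in turn and identifying arrangements related by rotation or reflection leaves 5 distinct geometric isomers.
One of these lacks any improper symmetry element and so occurs as an enantiomeric pair, giving 5 + 1 = 6 stereoisomers in total.

6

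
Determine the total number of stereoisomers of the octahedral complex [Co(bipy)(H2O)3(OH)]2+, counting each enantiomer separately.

2

Each bipy is bidentate and must span two cis positions.
Working through the distinct placements yields 2 geometric isomers: H2O mer; H2O fac.
Each arrangement has an internal mirror plane or centre of symmetry, so none is chiral.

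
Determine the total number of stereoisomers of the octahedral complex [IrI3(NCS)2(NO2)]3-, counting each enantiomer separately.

3

Working through the distinct placements yields 3 geometric isomers: I mer, NCS cis; I mer, NCS trans; I fac, NCS cis.
Each arrangement has an internal mirror plane or centre of symmetry, so none is chiral.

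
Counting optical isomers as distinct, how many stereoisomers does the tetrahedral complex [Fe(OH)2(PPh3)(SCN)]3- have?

All four vertices of a tetrahedron are equivalent and mutually adjacent, so cis/trans isomerism cannot arise.
Only one geometric arrangement is possible.

1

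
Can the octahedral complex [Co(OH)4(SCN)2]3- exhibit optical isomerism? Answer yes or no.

An octahedron has six vertices in three trans pairs; every non-trans pair is cis.
The distinct arrangements are (2 in all): SCN trans; SCN cis.
Each arrangement has an internal mirror plane or centre of symmetry, so none is chiral.

no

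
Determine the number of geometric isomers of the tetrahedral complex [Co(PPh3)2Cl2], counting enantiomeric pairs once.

1

All four vertices of a tetrahedron are equivalent and mutually adjacent, so cis/trans isomerism cannot arise.
Only one geometric arrangement is possible.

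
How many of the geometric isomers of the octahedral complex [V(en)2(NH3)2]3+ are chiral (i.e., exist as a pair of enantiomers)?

1

An octahedron has six vertices in three trans pairs; every non-trans pair is cis.
Each en is bidentate and must span two cis positions.
Systematic placement gives 2 geometric isomers: NH3 trans; NH3 cis (chiral).
One of these lacks any improper symmetry element and so occurs as an enantiomeric pair, giving 2 + 1 = 3 stereoisomers in total.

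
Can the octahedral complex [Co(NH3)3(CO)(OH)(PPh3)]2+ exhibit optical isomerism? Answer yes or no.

yes

In an octahedral complex each vertex has one trans partner and four cis neighbours.
There are 4 geometric isomers: NH3 mer (3 arrangements); NH3 fac (chiral).
One of these lacks any improper symmetry element and so occurs as an enantiomeric pair, giving 4 + 1 = 5 stereoisomers in total.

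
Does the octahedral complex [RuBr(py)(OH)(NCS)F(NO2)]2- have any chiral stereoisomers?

yes

Systematic enumeration (placing each ligand type in turn and discarding arrangements equivalent by rotation or reflection) gives 15 geometric isomers.
Of these, 15 lack any improper symmetry element and so occur as enantiomeric pairs, giving 15 + 15 = 30 stereoisomers in total.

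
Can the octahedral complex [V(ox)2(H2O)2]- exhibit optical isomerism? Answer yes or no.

yes

An octahedron has six vertices in three trans pairs; every non-trans pair is cis.
Each ox is bidentate and must span two cis positions.
There are 2 geometric isomers: H2O trans; H2O cis (chiral).
One of these lacks any improper symmetry element and so occurs as an enantiomeric pair, giving 2 + 1 = 3 stereoisomers in total.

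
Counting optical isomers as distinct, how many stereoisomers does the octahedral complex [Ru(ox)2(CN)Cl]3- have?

Each ox is bidentate and must span two cis positions.
Systematic placement gives 2 geometric isomers: CN and Cl mutually trans; CN and Cl mutually cis (chiral).
One of these lacks any improper symmetry element and so occurs as an enantiomeric pair, giving 2 + 1 = 3 stereoisomers in total.

3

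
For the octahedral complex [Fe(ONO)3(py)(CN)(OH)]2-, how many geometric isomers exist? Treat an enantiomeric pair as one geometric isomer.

The distinct arrangements are (4 in all): ONO mer (3 arrangements); ONO fac (chiral).

4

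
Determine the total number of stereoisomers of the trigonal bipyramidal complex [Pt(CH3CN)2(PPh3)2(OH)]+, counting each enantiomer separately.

A trigonal bipyramid has two axial and three equatorial sites, which are chemically inequivalent.
Placing the ligands in turn and identifying arrangements related by rotation or reflection leaves 5 distinct geometric isomers.
One of these lacks any improper symmetry element and so occurs as an enantiomeric pair, giving 5 + 1 = 6 stereoisomers in total.

6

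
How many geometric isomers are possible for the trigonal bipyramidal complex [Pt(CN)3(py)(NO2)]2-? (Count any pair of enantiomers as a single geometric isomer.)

A trigonal bipyramid has two axial and three equatorial sites, which are chemically inequivalent.
The distinct arrangements are (4 in all): py equatorial, NO2 equatorial; py equatorial, NO2 axial; py axial, NO2 equatorial; py axial, NO2 axial.

4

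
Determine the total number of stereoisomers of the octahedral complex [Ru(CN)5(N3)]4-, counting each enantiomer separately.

In an octahedral complex each vertex has one trans partner and four cis neighbours.
Only one geometric arrangement is possible.

1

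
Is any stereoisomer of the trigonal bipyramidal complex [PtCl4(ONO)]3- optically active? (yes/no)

Systematic placement gives 2 geometric isomers: ONO equatorial; ONO axial.
Each arrangement has an internal mirror plane or centre of symmetry, so none is chiral.

no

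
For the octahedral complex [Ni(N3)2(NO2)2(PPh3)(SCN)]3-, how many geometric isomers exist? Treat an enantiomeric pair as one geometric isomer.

The six octahedral sites form three mutually perpendicular trans pairs.
The distinct arrangements are (6 in all): N3 trans, NO2 trans; N3 trans, NO2 cis; N3 cis, NO2 cis (3 arrangements, 2 chiral); N3 cis, NO2 trans.

6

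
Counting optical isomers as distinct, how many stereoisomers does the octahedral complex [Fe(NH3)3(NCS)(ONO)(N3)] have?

5

In an octahedral complex each vertex has one trans partner and four cis neighbours.
The distinct arrangements are (4 in all): NH3 mer (3 arrangements); NH3 fac (chiral).
One of these lacks any improper symmetry element and so occurs as an enantiomeric pair, giving 4 + 1 = 5 stereoisomers in total.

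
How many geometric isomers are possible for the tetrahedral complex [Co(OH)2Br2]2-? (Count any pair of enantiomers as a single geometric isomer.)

1

In a tetrahedral complex all four positions are equivalent and every pair of ligands is adjacent — there is no cis/trans distinction.
Only one geometric arrangement is possible.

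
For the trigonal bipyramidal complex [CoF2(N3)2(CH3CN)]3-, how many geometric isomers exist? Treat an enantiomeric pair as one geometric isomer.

A trigonal bipyramid has two axial and three equatorial sites, which are chemically inequivalent.
Exhaustive case analysis gives 5 geometric isomers.

5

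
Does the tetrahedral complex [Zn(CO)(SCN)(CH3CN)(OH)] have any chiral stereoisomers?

Only one geometric arrangement is possible; it has no improper symmetry element, so it exists as a pair of enantiomers (2 stereoisomers).

yes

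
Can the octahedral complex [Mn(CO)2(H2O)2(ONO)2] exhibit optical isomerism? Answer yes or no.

yes

In an octahedral complex each vertex has one trans partner and four cis neighbours.
There are 5 geometric isomers: CO trans, H2O trans, ONO trans; CO trans, H2O cis, ONO cis; CO cis, H2O cis, ONO trans; CO cis, H2O cis, ONO cis (chiral); CO cis, H2O trans, ONO cis.
One of these lacks any improper symmetry element and so occurs as an enantiomeric pair, giving 5 + 1 = 6 stereoisomers in total.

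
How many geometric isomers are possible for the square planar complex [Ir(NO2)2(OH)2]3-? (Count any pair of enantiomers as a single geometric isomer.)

A square has two trans pairs of vertices; adjacent vertices are cis.
Systematic placement gives 2 geometric isomers: NO2 cis; NO2 trans.

2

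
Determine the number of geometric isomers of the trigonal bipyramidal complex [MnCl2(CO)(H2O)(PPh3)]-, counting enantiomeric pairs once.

7

Systematic enumeration (placing each ligand type in turn and discarding arrangements equivalent by rotation or reflection) gives 7 geometric isomers.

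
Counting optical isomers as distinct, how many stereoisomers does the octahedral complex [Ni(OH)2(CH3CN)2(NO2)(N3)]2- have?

In an octahedral complex each vertex has one trans partner and four cis neighbours.
There are 6 geometric isomers: OH trans, CH3CN trans; OH cis, CH3CN trans; OH trans, CH3CN cis; OH cis, CH3CN cis (3 arrangements, 2 chiral).
Of these, 2 lack any improper symmetry element and so occur as enantiomeric pairs, giving 6 + 2 = 8 stereoisomers in total.

8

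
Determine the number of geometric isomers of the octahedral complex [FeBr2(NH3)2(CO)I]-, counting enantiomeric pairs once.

An octahedron has six vertices in three trans pairs; every non-trans pair is cis.
Working through the distinct placements yields 6 geometric isomers: Br trans, NH3 trans; Br trans, NH3 cis; Br cis, NH3 trans; Br cis, NH3 cis (3 arrangements, 2 chiral).

6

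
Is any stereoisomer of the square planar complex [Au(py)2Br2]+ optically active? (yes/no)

no

In a square planar complex each vertex has one trans partner and two cis neighbours.
The distinct arrangements are (2 in all): py cis; py trans.
Each arrangement has an internal mirror plane or centre of symmetry, so none is chiral.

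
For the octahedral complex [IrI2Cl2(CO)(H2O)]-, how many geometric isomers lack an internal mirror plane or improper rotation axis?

2

An octahedron has six vertices in three trans pairs; every non-trans pair is cis.
There are 6 geometric isomers: I trans, Cl cis; I cis, Cl cis (3 arrangements, 2 chiral); I trans, Cl trans; I cis, Cl trans.
Of these, 2 lack any improper symmetry element and so occur as enantiomeric pairs, giving 6 + 2 = 8 stereoisomers in total.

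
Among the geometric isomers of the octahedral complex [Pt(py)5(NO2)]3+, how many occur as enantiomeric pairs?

0

An octahedron has six vertices in three trans pairs; every non-trans pair is cis.
Only one geometric arrangement is possible.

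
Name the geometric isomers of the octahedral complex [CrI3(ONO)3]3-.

There are 2 geometric isomers: I mer; I fac.

fac and mer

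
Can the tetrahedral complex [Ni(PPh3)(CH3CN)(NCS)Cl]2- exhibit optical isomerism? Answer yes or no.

yes

All four vertices of a tetrahedron are equivalent and mutually adjacent, so cis/trans isomerism cannot arise.
Only one geometric arrangement is possible; it has no improper symmetry element, so it exists as a pair of enantiomers (2 stereoisomers).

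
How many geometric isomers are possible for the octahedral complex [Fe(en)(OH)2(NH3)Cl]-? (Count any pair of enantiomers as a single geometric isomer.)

In an octahedral complex each vertex has one trans partner and four cis neighbours.
Each en is bidentate and must span two cis positions.
Working through the distinct placements yields 4 geometric isomers: OH cis (3 arrangements, 2 chiral); OH trans.

4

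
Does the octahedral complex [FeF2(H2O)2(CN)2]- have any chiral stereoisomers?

yes

Systematic placement gives 5 geometric isomers: F trans, H2O trans, CN trans; F cis, H2O cis, CN trans; F cis, H2O trans, CN cis; F cis, H2O cis, CN cis (chiral); F trans, H2O cis, CN cis.
One of these lacks any improper symmetry element and so occurs as an enantiomeric pair, giving 5 + 1 = 6 stereoisomers in total.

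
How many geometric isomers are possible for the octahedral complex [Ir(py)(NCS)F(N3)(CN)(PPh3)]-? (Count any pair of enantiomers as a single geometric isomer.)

15

Systematic enumeration (placing each ligand type in turn and discarding arrangements equivalent by rotation or reflection) gives 15 geometric isomers.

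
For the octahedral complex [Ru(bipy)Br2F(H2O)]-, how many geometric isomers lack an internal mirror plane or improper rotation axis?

An octahedron has six vertices in three trans pairs; every non-trans pair is cis.
Each bipy is bidentate and must span two cis positions.
The distinct arrangements are (4 in all): Br trans; Br cis (3 arrangements, 2 chiral).
Of these, 2 lack any improper symmetry element and so occur as enantiomeric pairs, giving 4 + 2 = 6 stereoisomers in total.

2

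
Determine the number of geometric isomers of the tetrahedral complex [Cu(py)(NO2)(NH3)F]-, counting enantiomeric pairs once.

In a tetrahedral complex all four positions are equivalent and every pair of ligands is adjacent — there is no cis/trans distinction.
Only one geometric arrangement is possible; it has no improper symmetry element, so it exists as a pair of enantiomers (2 stereoisomers).

1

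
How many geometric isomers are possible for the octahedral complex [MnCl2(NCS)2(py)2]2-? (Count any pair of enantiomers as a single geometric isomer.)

In an octahedral complex each vertex has one trans partner and four cis neighbours.
The distinct arrangements are (5 in all): Cl trans, NCS trans, py trans; Cl trans, NCS cis, py cis; Cl cis, NCS cis, py trans; Cl cis, NCS cis, py cis (chiral); Cl cis, NCS trans, py cis.

5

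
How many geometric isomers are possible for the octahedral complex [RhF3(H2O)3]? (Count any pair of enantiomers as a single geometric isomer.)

In an octahedral complex each vertex has one trans partner and four cis neighbours.
Working through the distinct placements yields 2 geometric isomers: F mer; F fac.

2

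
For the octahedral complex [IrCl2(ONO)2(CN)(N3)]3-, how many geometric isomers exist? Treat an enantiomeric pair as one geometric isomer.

The six octahedral sites form three mutually perpendicular trans pairs.
The distinct arrangements are (6 in all): Cl cis, ONO trans; Cl cis, ONO cis (3 arrangements, 2 chiral); Cl trans, ONO trans; Cl trans, ONO cis.

6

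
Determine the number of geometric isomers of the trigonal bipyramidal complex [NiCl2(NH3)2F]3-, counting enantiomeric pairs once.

5

Placing the ligands in turn and identifying arrangements related by rotation or reflection leaves 5 distinct geometric isomers.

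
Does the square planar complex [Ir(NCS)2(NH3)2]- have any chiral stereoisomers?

no

In a square planar complex each vertex has one trans partner and two cis neighbours.
The distinct arrangements are (2 in all): NCS cis; NCS trans.
Each arrangement has an internal mirror plane or centre of symmetry, so none is chiral.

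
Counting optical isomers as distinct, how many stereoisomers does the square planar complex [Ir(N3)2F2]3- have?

2

A square has two trans pairs of vertices; adjacent vertices are cis.
The distinct arrangements are (2 in all): N3 cis; N3 trans.
Each arrangement has an internal mirror plane or centre of symmetry, so none is chiral.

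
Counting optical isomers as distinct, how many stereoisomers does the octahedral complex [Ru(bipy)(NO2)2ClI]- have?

In an octahedral complex each vertex has one trans partner and four cis neighbours.
Each bipy is bidentate and must span two cis positions.
The distinct arrangements are (4 in all): NO2 cis (3 arrangements, 2 chiral); NO2 trans.
Of these, 2 lack any improper symmetry element and so occur as enantiomeric pairs, giving 4 + 2 = 6 stereoisomers in total.

6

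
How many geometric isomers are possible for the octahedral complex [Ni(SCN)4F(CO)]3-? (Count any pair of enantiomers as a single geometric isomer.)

2

Systematic placement gives 2 geometric isomers: F and CO mutually trans; F and CO mutually cis.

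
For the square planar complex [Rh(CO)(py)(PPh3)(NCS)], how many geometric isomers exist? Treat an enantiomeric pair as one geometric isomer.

A square has two trans pairs of vertices; adjacent vertices are cis.
Working through the distinct placements yields 3 geometric isomers: (CO/PPh3 trans, NCS/py trans); (CO/py trans, NCS/PPh3 trans); (CO/NCS trans, PPh3/py trans).

3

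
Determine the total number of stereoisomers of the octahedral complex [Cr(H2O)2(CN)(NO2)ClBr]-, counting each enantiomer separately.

15

An octahedron has six vertices in three trans pairs; every non-trans pair is cis.
Systematic enumeration (placing each ligand type in turn and discarding arrangements equivalent by rotation or reflection) gives 9 geometric isomers.
Of these, 6 lack any improper symmetry element and so occur as enantiomeric pairs, giving 9 + 6 = 15 stereoisomers in total.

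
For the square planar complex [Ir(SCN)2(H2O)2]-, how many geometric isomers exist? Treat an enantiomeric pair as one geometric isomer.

A square has two trans pairs of vertices; adjacent vertices are cis.
Systematic placement gives 2 geometric isomers: SCN cis; SCN trans.

2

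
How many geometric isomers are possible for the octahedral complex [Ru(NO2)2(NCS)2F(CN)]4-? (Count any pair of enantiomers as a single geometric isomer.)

6

An octahedron has six vertices in three trans pairs; every non-trans pair is cis.
The distinct arrangements are (6 in all): NO2 trans, NCS trans; NO2 cis, NCS cis (3 arrangements, 2 chiral); NO2 trans, NCS cis; NO2 cis, NCS trans.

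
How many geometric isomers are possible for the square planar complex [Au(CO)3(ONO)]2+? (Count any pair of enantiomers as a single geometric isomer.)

1

In a square planar complex each vertex has one trans partner and two cis neighbours.
Only one geometric arrangement is possible.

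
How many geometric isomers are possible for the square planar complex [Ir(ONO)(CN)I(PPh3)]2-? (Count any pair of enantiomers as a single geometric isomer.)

There are 3 geometric isomers: (CN/ONO trans, I/PPh3 trans); (CN/PPh3 trans, I/ONO trans); (CN/I trans, ONO/PPh3 trans).

3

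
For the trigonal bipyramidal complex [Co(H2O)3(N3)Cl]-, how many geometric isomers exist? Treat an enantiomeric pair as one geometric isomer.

4

A trigonal bipyramid has two axial and three equatorial sites, which are chemically inequivalent.
The distinct arrangements are (4 in all): N3 equatorial, Cl axial; N3 axial, Cl axial; N3 equatorial, Cl equatorial; N3 axial, Cl equatorial.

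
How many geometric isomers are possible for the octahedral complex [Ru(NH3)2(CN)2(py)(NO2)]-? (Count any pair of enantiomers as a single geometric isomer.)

6

Working through the distinct placements yields 6 geometric isomers: NH3 trans, CN trans; NH3 cis, CN trans; NH3 cis, CN cis (3 arrangements, 2 chiral); NH3 trans, CN cis.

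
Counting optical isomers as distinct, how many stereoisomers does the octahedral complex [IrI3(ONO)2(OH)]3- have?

Systematic placement gives 3 geometric isomers: I mer, ONO trans; I mer, ONO cis; I fac, ONO cis.
Each arrangement has an internal mirror plane or centre of symmetry, so none is chiral.

3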